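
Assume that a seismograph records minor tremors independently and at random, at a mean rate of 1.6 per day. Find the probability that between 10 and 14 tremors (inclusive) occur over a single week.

Over the interval, μ = 1.6 × 7 = 11.2 (a week = 7 days).
P(10 ≤ N ≤ 14) = Σ_{j=10}^{14} e^(−11.2) · 11.2^j/j! ≈ 0.5199.

0.5199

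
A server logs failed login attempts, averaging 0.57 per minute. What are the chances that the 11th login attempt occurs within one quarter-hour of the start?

Over the interval, μ = 0.57 × 15 = 8.55 (a quarter-hour = 15 minutes).
The 11th arrival falls in the interval iff at least 11 events occur there: P(S_11 ≤ t) = P(N ≥ 11) = 1 − P(N ≤ 10) ≈ 0.2422.

0.2422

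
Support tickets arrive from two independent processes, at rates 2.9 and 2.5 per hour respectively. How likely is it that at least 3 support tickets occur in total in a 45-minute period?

0.7691

Independent Poisson processes superpose: combined rate λ = 2.9 + 2.5 = 5.4 per hour.
Over the interval, μ = 5.4 × 0.75 = 4.05 (a 45-minute period = 0.75 hours).
P(N ≥ 3) = 1 − P(N ≤ 2) ≈ 0.7691.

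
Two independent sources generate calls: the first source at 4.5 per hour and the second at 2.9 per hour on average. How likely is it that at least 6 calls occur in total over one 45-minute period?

0.4796

Independent Poisson processes superpose: combined rate λ = 4.5 + 2.9 = 7.4 per hour.
Over the interval, μ = 7.4 × 0.75 = 5.55 (a 45-minute period = 0.75 hours).
P(N ≥ 6) = 1 − P(N ≤ 5) ≈ 0.4796.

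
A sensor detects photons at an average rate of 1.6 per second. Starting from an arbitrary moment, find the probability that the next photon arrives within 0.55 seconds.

Inter-arrival times are exponential with rate λ = 1.6 per second.
P(T ≤ 0.55) = 1 − e^(−λt) = 1 − e^(−1.6 × 0.55) = 1 − e^(−0.88) ≈ 0.5852.

0.5852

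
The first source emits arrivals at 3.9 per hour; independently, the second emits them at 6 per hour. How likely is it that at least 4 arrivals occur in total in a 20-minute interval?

0.4197

Independent Poisson processes superpose: combined rate λ = 3.9 + 6 = 9.9 per hour.
Over the interval, μ = 9.9 × 1/3 = 3.3 (a 20-minute interval = 1/3 hours).
P(N ≥ 4) = 1 − P(N ≤ 3) ≈ 0.4197.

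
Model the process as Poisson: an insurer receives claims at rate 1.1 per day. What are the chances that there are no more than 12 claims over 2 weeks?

0.2358

Over the interval, μ = 1.1 × 14 = 15.4 (2 weeks = 14 days).
P(N ≤ 12) = Σ_{j=0}^{12} e^(−μ) μ^j/j! ≈ 0.2358.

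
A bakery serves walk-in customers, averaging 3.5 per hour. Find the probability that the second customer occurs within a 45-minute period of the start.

0.7374

Over the interval, μ = 3.5 × 0.75 = 2.625 (a 45-minute period = 0.75 hours).
The second arrival falls in the interval iff at least 2 events occur there: P(S_2 ≤ t) = P(N ≥ 2) = 1 − P(N ≤ 1) ≈ 0.7374.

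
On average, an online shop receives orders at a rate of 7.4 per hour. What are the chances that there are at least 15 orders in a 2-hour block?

Over the interval, μ = 7.4 × 2 = 14.8 (a 2-hour block = 2 hours).
P(N ≥ 15) = 1 − P(N ≤ 14) = 1 − Σ_{j=0}^{14} e^(−μ) μ^j/j! ≈ 0.5137.

0.5137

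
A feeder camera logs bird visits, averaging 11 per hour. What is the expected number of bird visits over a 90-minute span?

16.5

E[N] = λt = 11 × 1.5 = 16.5 (a 90-minute span = 1.5 hours).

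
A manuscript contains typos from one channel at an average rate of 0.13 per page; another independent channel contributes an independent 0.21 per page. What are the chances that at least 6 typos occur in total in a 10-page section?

Independent Poisson processes superpose: combined rate λ = 0.13 + 0.21 = 0.34 per page.
Over the interval, μ = 0.34 × 10 = 3.4 (a 10-page section = 10 pages).
P(N ≥ 6) = 1 − P(N ≤ 5) ≈ 0.1295.

0.1295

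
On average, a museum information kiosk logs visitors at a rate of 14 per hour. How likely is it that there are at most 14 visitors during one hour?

With mean μ = 14 per hour,
P(N ≤ 14) = Σ_{j=0}^{14} e^(−μ) μ^j/j! ≈ 0.5704.

0.5704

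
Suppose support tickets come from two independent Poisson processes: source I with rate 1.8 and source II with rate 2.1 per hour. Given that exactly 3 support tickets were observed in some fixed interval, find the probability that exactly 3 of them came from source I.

0.0983

Given the total, each event is independently from source I with probability p = λ_I/(λ_I+λ_II) = 1.8/3.9 ≈ 0.4615.
So K ~ Binomial(3, 1.8/3.9): P(K = 3) = C(3,3) · (1.8/3.9)^3 · (2.1/3.9)^0 ≈ 0.0983.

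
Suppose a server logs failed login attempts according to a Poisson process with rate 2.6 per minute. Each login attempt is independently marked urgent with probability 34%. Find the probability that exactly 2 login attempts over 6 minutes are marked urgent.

0.0699

Thinning: the login attempts that are marked urgent themselves form a Poisson process with rate 0.34 × 2.6 = 0.884 per minute.
Over the interval, μ = 0.884 × 6 = 5.304 (6 minutes).
P(N = 2) = e^(−5.304) · 5.304^2/2! ≈ 0.0699.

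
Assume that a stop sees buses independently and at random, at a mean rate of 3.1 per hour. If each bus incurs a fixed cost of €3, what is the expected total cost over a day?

E[N] = 3.1 × 24 = 74.4 (a day = 24 hours); E[cost] = 74.4 × €3 = €223.2.

€223.2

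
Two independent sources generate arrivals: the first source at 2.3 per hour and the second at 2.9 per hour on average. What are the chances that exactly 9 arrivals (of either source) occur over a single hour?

0.0423

Independent Poisson processes superpose: combined rate λ = 2.3 + 2.9 = 5.2 per hour.
So μ = 5.2.
P(N = 9) = e^(−5.2) · 5.2^9/9! ≈ 0.0423.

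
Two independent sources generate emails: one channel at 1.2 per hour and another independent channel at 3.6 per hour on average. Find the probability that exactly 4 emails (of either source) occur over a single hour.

0.1820

Independent Poisson processes superpose: combined rate λ = 1.2 + 3.6 = 4.8 per hour.
So μ = 4.8.
P(N = 4) = e^(−4.8) · 4.8^4/4! ≈ 0.1820.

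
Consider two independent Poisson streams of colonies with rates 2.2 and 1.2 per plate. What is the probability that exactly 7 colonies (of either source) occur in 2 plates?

0.1486

Independent Poisson processes superpose: combined rate λ = 2.2 + 1.2 = 3.4 per plate.
Over the interval, μ = 3.4 × 2 = 6.8 (2 plates).
P(N = 7) = e^(−6.8) · 6.8^7/7! ≈ 0.1486.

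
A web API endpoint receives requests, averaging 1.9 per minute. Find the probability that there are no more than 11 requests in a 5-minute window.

Over the interval, μ = 1.9 × 5 = 9.5 (a 5-minute window = 5 minutes).
P(N ≤ 11) = Σ_{j=0}^{11} e^(−μ) μ^j/j! ≈ 0.7520.

0.7520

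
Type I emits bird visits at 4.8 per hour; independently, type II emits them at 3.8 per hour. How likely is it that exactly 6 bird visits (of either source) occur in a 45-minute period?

0.1581

Independent Poisson processes superpose: combined rate λ = 4.8 + 3.8 = 8.6 per hour.
Over the interval, μ = 8.6 × 0.75 = 6.45 (a 45-minute period = 0.75 hours).
P(N = 6) = e^(−6.45) · 6.45^6/6! ≈ 0.1581.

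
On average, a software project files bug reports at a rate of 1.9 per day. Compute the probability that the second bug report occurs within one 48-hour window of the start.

Over the interval, μ = 1.9 × 2 = 3.8 (a 48-hour window = 2 days).
The second arrival falls in the interval iff at least 2 events occur there: P(S_2 ≤ t) = P(N ≥ 2) = 1 − P(N ≤ 1) ≈ 0.8926.

0.8926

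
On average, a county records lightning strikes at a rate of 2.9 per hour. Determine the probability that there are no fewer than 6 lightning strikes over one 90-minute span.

Over the interval, μ = 2.9 × 1.5 = 4.35 (a 90-minute span = 1.5 hours).
P(N ≥ 6) = 1 − P(N ≤ 5) = 1 − Σ_{j=0}^{5} e^(−μ) μ^j/j! ≈ 0.2717.

0.2717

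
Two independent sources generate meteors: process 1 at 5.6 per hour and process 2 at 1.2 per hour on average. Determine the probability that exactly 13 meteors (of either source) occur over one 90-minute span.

Independent Poisson processes superpose: combined rate λ = 5.6 + 1.2 = 6.8 per hour.
Over the interval, μ = 6.8 × 1.5 = 10.2 (a 90-minute span = 1.5 hours).
P(N = 13) = e^(−10.2) · 10.2^13/13! ≈ 0.0772.

0.0772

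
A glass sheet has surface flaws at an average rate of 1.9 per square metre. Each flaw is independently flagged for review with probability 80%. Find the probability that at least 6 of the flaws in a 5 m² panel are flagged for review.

0.7693

Thinning: the flaws that are flagged for review themselves form a Poisson process with rate 0.8 × 1.9 = 1.52 per square metre.
Over the interval, μ = 1.52 × 5 = 7.6 (a 5 m² panel = 5 square metres).
P(N ≥ 6) = 1 − P(N ≤ 5) ≈ 0.7693.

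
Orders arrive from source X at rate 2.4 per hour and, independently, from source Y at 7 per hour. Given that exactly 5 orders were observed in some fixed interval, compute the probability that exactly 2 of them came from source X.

0.2692

Given the total, each event is independently from source X with probability p = λ_X/(λ_X+λ_Y) = 2.4/9.4 ≈ 0.2553.
So K ~ Binomial(5, 2.4/9.4): P(K = 2) = C(5,2) · (2.4/9.4)^2 · (7/9.4)^3 ≈ 0.2692.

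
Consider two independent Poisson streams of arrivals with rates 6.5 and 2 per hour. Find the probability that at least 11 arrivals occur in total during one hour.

0.2366

Independent Poisson processes superpose: combined rate λ = 6.5 + 2 = 8.5 per hour.
So μ = 8.5.
P(N ≥ 11) = 1 − P(N ≤ 10) ≈ 0.2366.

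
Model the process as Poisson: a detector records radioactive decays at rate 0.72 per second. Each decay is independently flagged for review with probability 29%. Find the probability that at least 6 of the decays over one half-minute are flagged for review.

0.5957

Thinning: the decays that are flagged for review themselves form a Poisson process with rate 0.29 × 0.72 = 0.2088 per second.
Over the interval, μ = 0.2088 × 30 = 6.264 (a half-minute = 30 seconds).
P(N ≥ 6) = 1 − P(N ≤ 5) ≈ 0.5957.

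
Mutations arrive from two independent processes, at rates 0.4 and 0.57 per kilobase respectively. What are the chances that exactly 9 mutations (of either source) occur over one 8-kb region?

Independent Poisson processes superpose: combined rate λ = 0.4 + 0.57 = 0.97 per kilobase.
Over the interval, μ = 0.97 × 8 = 7.76 (an 8-kb region = 8 kilobases).
P(N = 9) = e^(−7.76) · 7.76^9/9! ≈ 0.1199.

0.1199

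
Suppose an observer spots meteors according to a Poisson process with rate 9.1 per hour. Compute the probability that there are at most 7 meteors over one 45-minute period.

Over the interval, μ = 9.1 × 0.75 = 6.825 (a 45-minute period = 0.75 hours).
P(N ≤ 7) = Σ_{j=0}^{7} e^(−μ) μ^j/j! ≈ 0.6248.

0.6248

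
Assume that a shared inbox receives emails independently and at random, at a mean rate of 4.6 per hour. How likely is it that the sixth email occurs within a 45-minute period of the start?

Over the interval, μ = 4.6 × 0.75 = 3.45 (a 45-minute period = 0.75 hours).
The sixth arrival falls in the interval iff at least 6 events occur there: P(S_6 ≤ t) = P(N ≥ 6) = 1 − P(N ≤ 5) ≈ 0.1358.

0.1358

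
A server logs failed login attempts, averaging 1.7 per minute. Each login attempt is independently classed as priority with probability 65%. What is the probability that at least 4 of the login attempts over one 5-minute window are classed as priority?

0.8011

Thinning: the login attempts that are classed as priority themselves form a Poisson process with rate 0.65 × 1.7 = 1.105 per minute.
Over the interval, μ = 1.105 × 5 = 5.525 (a 5-minute window = 5 minutes).
P(N ≥ 4) = 1 − P(N ≤ 3) ≈ 0.8011.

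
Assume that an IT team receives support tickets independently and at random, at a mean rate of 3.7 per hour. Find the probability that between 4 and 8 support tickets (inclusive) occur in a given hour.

0.4921

With mean μ = 3.7 per hour,
P(4 ≤ N ≤ 8) = Σ_{j=4}^{8} e^(−3.7) · 3.7^j/j! ≈ 0.4921.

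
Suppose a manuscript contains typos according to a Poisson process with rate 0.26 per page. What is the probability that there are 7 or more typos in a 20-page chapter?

Over the interval, μ = 0.26 × 20 = 5.2 (a 20-page chapter = 20 pages).
P(N ≥ 7) = 1 − P(N ≤ 6) = 1 − Σ_{j=0}^{6} e^(−μ) μ^j/j! ≈ 0.2676.

0.2676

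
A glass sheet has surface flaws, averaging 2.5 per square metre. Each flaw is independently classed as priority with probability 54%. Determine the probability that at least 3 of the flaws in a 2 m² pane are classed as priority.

Thinning: the flaws that are classed as priority themselves form a Poisson process with rate 0.54 × 2.5 = 1.35 per square metre.
Over the interval, μ = 1.35 × 2 = 2.7 (a 2 m² pane = 2 square metres).
P(N ≥ 3) = 1 − P(N ≤ 2) ≈ 0.5064.

0.5064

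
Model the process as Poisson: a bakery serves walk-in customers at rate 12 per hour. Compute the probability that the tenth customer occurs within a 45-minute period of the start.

0.4126

Over the interval, μ = 12 × 0.75 = 9 (a 45-minute period = 0.75 hours).
The tenth arrival falls in the interval iff at least 10 events occur there: P(S_10 ≤ t) = P(N ≥ 10) = 1 − P(N ≤ 9) ≈ 0.4126.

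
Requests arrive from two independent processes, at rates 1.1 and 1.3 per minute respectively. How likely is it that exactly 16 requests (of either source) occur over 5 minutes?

0.0543

Independent Poisson processes superpose: combined rate λ = 1.1 + 1.3 = 2.4 per minute.
Over the interval, μ = 2.4 × 5 = 12 (5 minutes).
P(N = 16) = e^(−12) · 12^16/16! ≈ 0.0543.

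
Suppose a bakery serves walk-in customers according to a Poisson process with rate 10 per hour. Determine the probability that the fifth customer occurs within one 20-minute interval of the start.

0.2435

Over the interval, μ = 10 × 1/3 ≈ 3.33333 (a 20-minute interval = 1/3 hours).
The fifth arrival falls in the interval iff at least 5 events occur there: P(S_5 ≤ t) = P(N ≥ 5) = 1 − P(N ≤ 4) ≈ 0.2435.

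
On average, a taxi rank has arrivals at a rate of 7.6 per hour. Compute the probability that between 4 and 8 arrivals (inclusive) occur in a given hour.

0.5928

With mean μ = 7.6 per hour,
P(4 ≤ N ≤ 8) = Σ_{j=4}^{8} e^(−7.6) · 7.6^j/j! ≈ 0.5928.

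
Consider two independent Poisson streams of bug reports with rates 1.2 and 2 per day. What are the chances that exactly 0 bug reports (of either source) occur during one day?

0.0408

Independent Poisson processes superpose: combined rate λ = 1.2 + 2 = 3.2 per day.
So μ = 3.2.
P(N = 0) = e^(−3.2) · 3.2^0/0! ≈ 0.0408.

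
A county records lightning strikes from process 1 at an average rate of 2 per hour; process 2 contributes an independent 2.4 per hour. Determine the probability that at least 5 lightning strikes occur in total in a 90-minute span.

0.7873

Independent Poisson processes superpose: combined rate λ = 2 + 2.4 = 4.4 per hour.
Over the interval, μ = 4.4 × 1.5 = 6.6 (a 90-minute span = 1.5 hours).
P(N ≥ 5) = 1 − P(N ≤ 4) ≈ 0.7873.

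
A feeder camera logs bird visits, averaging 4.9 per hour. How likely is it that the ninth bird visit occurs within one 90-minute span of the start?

Over the interval, μ = 4.9 × 1.5 = 7.35 (a 90-minute span = 1.5 hours).
The ninth arrival falls in the interval iff at least 9 events occur there: P(S_9 ≤ t) = P(N ≥ 9) = 1 − P(N ≤ 8) ≈ 0.3175.

0.3175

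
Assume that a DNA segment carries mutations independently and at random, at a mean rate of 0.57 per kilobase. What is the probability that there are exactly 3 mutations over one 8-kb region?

0.1653

Over the interval, μ = 0.57 × 8 = 4.56 (an 8-kb region = 8 kilobases).
P(N = 3) = e^(−μ) μ^3/3! = e^(−4.56) · 4.56^3/6 ≈ 0.1653.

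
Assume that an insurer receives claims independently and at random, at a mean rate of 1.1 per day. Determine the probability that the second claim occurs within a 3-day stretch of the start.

Over the interval, μ = 1.1 × 3 = 3.3 (a 3-day stretch = 3 days).
The second arrival falls in the interval iff at least 2 events occur there: P(S_2 ≤ t) = P(N ≥ 2) = 1 − P(N ≤ 1) ≈ 0.8414.

0.8414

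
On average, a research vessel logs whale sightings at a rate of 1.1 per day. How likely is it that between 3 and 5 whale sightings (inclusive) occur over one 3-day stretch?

Over the interval, μ = 1.1 × 3 = 3.3 (a 3-day stretch = 3 days).
P(3 ≤ N ≤ 5) = Σ_{j=3}^{5} e^(−3.3) · 3.3^j/j! ≈ 0.5235.

0.5235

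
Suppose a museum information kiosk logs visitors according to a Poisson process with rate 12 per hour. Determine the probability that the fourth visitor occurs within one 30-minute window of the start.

0.8488

Over the interval, μ = 12 × 0.5 = 6 (a 30-minute window = 0.5 hours).
The fourth arrival falls in the interval iff at least 4 events occur there: P(S_4 ≤ t) = P(N ≥ 4) = 1 − P(N ≤ 3) ≈ 0.8488.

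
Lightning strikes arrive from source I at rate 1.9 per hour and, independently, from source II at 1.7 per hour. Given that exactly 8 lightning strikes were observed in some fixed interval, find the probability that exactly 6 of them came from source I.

Given the total, each event is independently from source I with probability p = λ_I/(λ_I+λ_II) = 1.9/3.6 ≈ 0.5278.
So K ~ Binomial(8, 1.9/3.6): P(K = 6) = C(8,6) · (1.9/3.6)^6 · (1.7/3.6)^2 ≈ 0.1349.

0.1349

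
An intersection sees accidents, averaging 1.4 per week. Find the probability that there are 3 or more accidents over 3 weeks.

0.7898

Over the interval, μ = 1.4 × 3 = 4.2 (3 weeks).
P(N ≥ 3) = 1 − P(N ≤ 2) = 1 − Σ_{j=0}^{2} e^(−μ) μ^j/j! ≈ 0.7898.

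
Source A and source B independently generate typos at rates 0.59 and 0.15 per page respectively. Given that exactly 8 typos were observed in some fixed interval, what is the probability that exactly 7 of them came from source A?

0.3321

Given the total, each event is independently from source A with probability p = λ_A/(λ_A+λ_B) = 0.59/0.74 ≈ 0.7973.
So K ~ Binomial(8, 0.59/0.74): P(K = 7) = C(8,7) · (0.59/0.74)^7 · (0.15/0.74)^1 ≈ 0.3321.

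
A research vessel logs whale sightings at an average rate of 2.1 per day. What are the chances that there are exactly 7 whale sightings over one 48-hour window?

Over the interval, μ = 2.1 × 2 = 4.2 (a 48-hour window = 2 days).
P(N = 7) = e^(−μ) μ^7/7! = e^(−4.2) · 4.2^7/5040 ≈ 0.0686.

0.0686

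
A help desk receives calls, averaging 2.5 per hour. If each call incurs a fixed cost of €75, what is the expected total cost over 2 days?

€9000

E[N] = 2.5 × 48 = 120 (2 days = 48 hours); E[cost] = 120 × €75 = €9000.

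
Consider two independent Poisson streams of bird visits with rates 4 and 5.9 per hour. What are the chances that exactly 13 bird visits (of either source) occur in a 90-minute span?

Independent Poisson processes superpose: combined rate λ = 4 + 5.9 = 9.9 per hour.
Over the interval, μ = 9.9 × 1.5 = 14.85 (a 90-minute span = 1.5 hours).
P(N = 13) = e^(−14.85) · 14.85^13/13! ≈ 0.0975.

0.0975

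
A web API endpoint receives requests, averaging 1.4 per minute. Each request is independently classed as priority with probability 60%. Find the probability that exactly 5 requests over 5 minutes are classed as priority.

Thinning: the requests that are classed as priority themselves form a Poisson process with rate 0.6 × 1.4 = 0.84 per minute.
Over the interval, μ = 0.84 × 5 = 4.2 (5 minutes).
P(N = 5) = e^(−4.2) · 4.2^5/5! ≈ 0.1633.

0.1633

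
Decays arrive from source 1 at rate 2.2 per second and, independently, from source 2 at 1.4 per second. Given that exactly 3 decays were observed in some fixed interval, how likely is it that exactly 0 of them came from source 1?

Given the total, each event is independently from source 1 with probability p = λ_1/(λ_1+λ_2) = 2.2/3.6 ≈ 0.6111.
So K ~ Binomial(3, 2.2/3.6): P(K = 0) = C(3,0) · (2.2/3.6)^0 · (1.4/3.6)^3 ≈ 0.0588.

0.0588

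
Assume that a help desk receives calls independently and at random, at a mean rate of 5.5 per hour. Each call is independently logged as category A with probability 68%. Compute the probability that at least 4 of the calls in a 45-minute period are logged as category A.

0.3092

Thinning: the calls that are logged as category A themselves form a Poisson process with rate 0.68 × 5.5 = 3.74 per hour.
Over the interval, μ = 3.74 × 0.75 = 2.805 (a 45-minute period = 0.75 hours).
P(N ≥ 4) = 1 − P(N ≤ 3) ≈ 0.3092.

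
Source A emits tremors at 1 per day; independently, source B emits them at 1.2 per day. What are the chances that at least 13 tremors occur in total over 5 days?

0.3113

Independent Poisson processes superpose: combined rate λ = 1 + 1.2 = 2.2 per day.
Over the interval, μ = 2.2 × 5 = 11 (5 days).
P(N ≥ 13) = 1 − P(N ≤ 12) ≈ 0.3113.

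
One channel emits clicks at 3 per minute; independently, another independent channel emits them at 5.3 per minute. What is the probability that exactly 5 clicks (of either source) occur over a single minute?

0.0816

Independent Poisson processes superpose: combined rate λ = 3 + 5.3 = 8.3 per minute.
So μ = 8.3.
P(N = 5) = e^(−8.3) · 8.3^5/5! ≈ 0.0816.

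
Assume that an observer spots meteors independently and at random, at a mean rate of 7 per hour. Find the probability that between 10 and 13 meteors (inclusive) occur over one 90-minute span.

0.4282

Over the interval, μ = 7 × 1.5 = 10.5 (a 90-minute span = 1.5 hours).
P(10 ≤ N ≤ 13) = Σ_{j=10}^{13} e^(−10.5) · 10.5^j/j! ≈ 0.4282.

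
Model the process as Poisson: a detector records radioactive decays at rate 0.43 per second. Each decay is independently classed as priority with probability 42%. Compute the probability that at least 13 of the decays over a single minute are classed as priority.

0.2935

Thinning: the decays that are classed as priority themselves form a Poisson process with rate 0.42 × 0.43 = 0.1806 per second.
Over the interval, μ = 0.1806 × 60 = 10.836 (a minute = 60 seconds).
P(N ≥ 13) = 1 − P(N ≤ 12) ≈ 0.2935.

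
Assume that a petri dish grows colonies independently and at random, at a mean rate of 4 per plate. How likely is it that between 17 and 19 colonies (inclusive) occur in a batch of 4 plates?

Over the interval, μ = 4 × 4 = 16 (a batch of 4 plates = 4 plates).
P(17 ≤ N ≤ 19) = Σ_{j=17}^{19} e^(−16) · 16^j/j! ≈ 0.2463.

0.2463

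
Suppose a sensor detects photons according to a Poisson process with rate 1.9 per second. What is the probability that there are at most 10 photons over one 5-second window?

Over the interval, μ = 1.9 × 5 = 9.5 (a 5-second window = 5 seconds).
P(N ≤ 10) = Σ_{j=0}^{10} e^(−μ) μ^j/j! ≈ 0.6453.

0.6453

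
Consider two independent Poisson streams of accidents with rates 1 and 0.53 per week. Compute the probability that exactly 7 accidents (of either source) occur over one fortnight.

0.0234

Independent Poisson processes superpose: combined rate λ = 1 + 0.53 = 1.53 per week.
Over the interval, μ = 1.53 × 2 = 3.06 (a fortnight = 2 weeks).
P(N = 7) = e^(−3.06) · 3.06^7/7! ≈ 0.0234.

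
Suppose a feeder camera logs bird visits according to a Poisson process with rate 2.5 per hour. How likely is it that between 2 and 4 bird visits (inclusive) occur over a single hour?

0.6039

With mean μ = 2.5 per hour,
P(2 ≤ N ≤ 4) = Σ_{j=2}^{4} e^(−2.5) · 2.5^j/j! ≈ 0.6039.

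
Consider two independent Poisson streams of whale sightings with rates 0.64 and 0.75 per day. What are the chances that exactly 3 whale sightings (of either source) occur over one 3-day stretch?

Independent Poisson processes superpose: combined rate λ = 0.64 + 0.75 = 1.39 per day.
Over the interval, μ = 1.39 × 3 = 4.17 (a 3-day stretch = 3 days).
P(N = 3) = e^(−4.17) · 4.17^3/3! ≈ 0.1867.

0.1867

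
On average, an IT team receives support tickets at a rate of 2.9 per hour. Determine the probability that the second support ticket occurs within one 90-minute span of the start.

Over the interval, μ = 2.9 × 1.5 = 4.35 (a 90-minute span = 1.5 hours).
The second arrival falls in the interval iff at least 2 events occur there: P(S_2 ≤ t) = P(N ≥ 2) = 1 − P(N ≤ 1) ≈ 0.9309.

0.9309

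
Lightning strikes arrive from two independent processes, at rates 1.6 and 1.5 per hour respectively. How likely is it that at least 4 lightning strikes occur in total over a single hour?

0.3752

Independent Poisson processes superpose: combined rate λ = 1.6 + 1.5 = 3.1 per hour.
So μ = 3.1.
P(N ≥ 4) = 1 − P(N ≤ 3) ≈ 0.3752.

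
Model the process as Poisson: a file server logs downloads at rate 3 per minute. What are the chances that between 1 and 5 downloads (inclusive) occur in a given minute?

0.8663

With mean μ = 3 per minute,
P(1 ≤ N ≤ 5) = Σ_{j=1}^{5} e^(−3) · 3^j/j! ≈ 0.8663.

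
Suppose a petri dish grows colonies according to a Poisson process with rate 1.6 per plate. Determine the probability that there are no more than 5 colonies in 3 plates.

0.6510

Over the interval, μ = 1.6 × 3 = 4.8 (3 plates).
P(N ≤ 5) = Σ_{j=0}^{5} e^(−μ) μ^j/j! ≈ 0.6510.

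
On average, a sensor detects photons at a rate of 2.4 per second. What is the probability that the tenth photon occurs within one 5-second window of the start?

Over the interval, μ = 2.4 × 5 = 12 (a 5-second window = 5 seconds).
The tenth arrival falls in the interval iff at least 10 events occur there: P(S_10 ≤ t) = P(N ≥ 10) = 1 − P(N ≤ 9) ≈ 0.7576.

0.7576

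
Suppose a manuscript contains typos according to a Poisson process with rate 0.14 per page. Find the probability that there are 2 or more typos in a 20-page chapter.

0.7689

Over the interval, μ = 0.14 × 20 = 2.8 (a 20-page chapter = 20 pages).
P(N ≥ 2) = 1 − P(N ≤ 1) = 1 − Σ_{j=0}^{1} e^(−μ) μ^j/j! ≈ 0.7689.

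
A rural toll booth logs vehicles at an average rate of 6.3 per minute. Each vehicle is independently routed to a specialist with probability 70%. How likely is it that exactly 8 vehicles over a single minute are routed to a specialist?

Thinning: the vehicles that are routed to a specialist themselves form a Poisson process with rate 0.7 × 6.3 = 4.41 per minute.
So μ = 4.41.
P(N = 8) = e^(−4.41) · 4.41^8/8! ≈ 0.0431.

0.0431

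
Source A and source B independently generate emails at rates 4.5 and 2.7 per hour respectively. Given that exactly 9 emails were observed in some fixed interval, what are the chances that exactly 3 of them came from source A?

0.0570

Given the total, each event is independently from source A with probability p = λ_A/(λ_A+λ_B) = 4.5/7.2 = 0.6250.
So K ~ Binomial(9, 4.5/7.2): P(K = 3) = C(9,3) · (4.5/7.2)^3 · (2.7/7.2)^6 ≈ 0.0570.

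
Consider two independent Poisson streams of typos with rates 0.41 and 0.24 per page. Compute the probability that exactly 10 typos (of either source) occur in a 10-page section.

Independent Poisson processes superpose: combined rate λ = 0.41 + 0.24 = 0.65 per page.
Over the interval, μ = 0.65 × 10 = 6.5 (a 10-page section = 10 pages).
P(N = 10) = e^(−6.5) · 6.5^10/10! ≈ 0.0558.

0.0558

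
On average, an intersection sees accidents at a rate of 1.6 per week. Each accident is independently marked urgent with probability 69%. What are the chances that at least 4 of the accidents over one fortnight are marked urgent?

Thinning: the accidents that are marked urgent themselves form a Poisson process with rate 0.69 × 1.6 = 1.104 per week.
Over the interval, μ = 1.104 × 2 = 2.208 (a fortnight = 2 weeks).
P(N ≥ 4) = 1 − P(N ≤ 3) ≈ 0.1822.

0.1822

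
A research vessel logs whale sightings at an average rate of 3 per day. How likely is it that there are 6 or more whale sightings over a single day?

0.0839

With mean μ = 3 per day,
P(N ≥ 6) = 1 − P(N ≤ 5) = 1 − Σ_{j=0}^{5} e^(−μ) μ^j/j! ≈ 0.0839.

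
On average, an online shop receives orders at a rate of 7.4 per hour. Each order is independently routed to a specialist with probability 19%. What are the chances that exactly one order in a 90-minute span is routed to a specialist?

Thinning: the orders that are routed to a specialist themselves form a Poisson process with rate 0.19 × 7.4 = 1.406 per hour.
Over the interval, μ = 1.406 × 1.5 = 2.109 (a 90-minute span = 1.5 hours).
P(N = 1) = e^(−2.109) · 2.109^1/1! ≈ 0.2559.

0.2559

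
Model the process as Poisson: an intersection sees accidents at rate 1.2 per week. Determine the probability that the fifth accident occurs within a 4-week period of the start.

0.5237

Over the interval, μ = 1.2 × 4 = 4.8 (a 4-week period = 4 weeks).
The fifth arrival falls in the interval iff at least 5 events occur there: P(S_5 ≤ t) = P(N ≥ 5) = 1 − P(N ≤ 4) ≈ 0.5237.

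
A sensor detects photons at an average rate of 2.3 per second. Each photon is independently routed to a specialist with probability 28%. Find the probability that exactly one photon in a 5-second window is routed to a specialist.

Thinning: the photons that are routed to a specialist themselves form a Poisson process with rate 0.28 × 2.3 = 0.644 per second.
Over the interval, μ = 0.644 × 5 = 3.22 (a 5-second window = 5 seconds).
P(N = 1) = e^(−3.22) · 3.22^1/1! ≈ 0.1287.

0.1287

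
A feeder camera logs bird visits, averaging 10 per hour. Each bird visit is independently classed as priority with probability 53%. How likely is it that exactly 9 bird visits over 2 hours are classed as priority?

0.1160

Thinning: the bird visits that are classed as priority themselves form a Poisson process with rate 0.53 × 10 = 5.3 per hour.
Over the interval, μ = 5.3 × 2 = 10.6 (2 hours).
P(N = 9) = e^(−10.6) · 10.6^9/9! ≈ 0.1160.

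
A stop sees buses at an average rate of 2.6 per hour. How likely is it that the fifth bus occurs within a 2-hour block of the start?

0.5939

Over the interval, μ = 2.6 × 2 = 5.2 (a 2-hour block = 2 hours).
The fifth arrival falls in the interval iff at least 5 events occur there: P(S_5 ≤ t) = P(N ≥ 5) = 1 − P(N ≤ 4) ≈ 0.5939.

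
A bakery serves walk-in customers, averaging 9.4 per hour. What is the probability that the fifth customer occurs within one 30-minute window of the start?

Over the interval, μ = 9.4 × 0.5 = 4.7 (a 30-minute window = 0.5 hours).
The fifth arrival falls in the interval iff at least 5 events occur there: P(S_5 ≤ t) = P(N ≥ 5) = 1 − P(N ≤ 4) ≈ 0.5054.

0.5054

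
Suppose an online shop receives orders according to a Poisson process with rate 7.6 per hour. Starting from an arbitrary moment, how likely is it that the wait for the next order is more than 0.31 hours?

0.0948

The wait for the next event is exponential with rate λ = 7.6 per hour.
P(T > 0.31) = e^(−λt) = e^(−7.6 × 0.31) = e^(−2.356) ≈ 0.0948.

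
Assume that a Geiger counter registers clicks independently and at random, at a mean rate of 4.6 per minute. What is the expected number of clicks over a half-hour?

138

E[N] = λt = 4.6 × 30 = 138 (a half-hour = 30 minutes).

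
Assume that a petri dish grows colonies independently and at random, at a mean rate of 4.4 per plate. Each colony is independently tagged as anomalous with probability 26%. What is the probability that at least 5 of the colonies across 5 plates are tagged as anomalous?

0.6757

Thinning: the colonies that are tagged as anomalous themselves form a Poisson process with rate 0.26 × 4.4 = 1.144 per plate.
Over the interval, μ = 1.144 × 5 = 5.72 (5 plates).
P(N ≥ 5) = 1 − P(N ≤ 4) ≈ 0.6757.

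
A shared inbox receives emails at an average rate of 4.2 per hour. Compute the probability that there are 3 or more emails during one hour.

0.7898

With mean μ = 4.2 per hour,
P(N ≥ 3) = 1 − P(N ≤ 2) = 1 − Σ_{j=0}^{2} e^(−μ) μ^j/j! ≈ 0.7898.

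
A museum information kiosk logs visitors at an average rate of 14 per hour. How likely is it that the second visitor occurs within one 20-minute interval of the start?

0.9467

Over the interval, μ = 14 × 1/3 ≈ 4.66667 (a 20-minute interval = 1/3 hours).
The second arrival falls in the interval iff at least 2 events occur there: P(S_2 ≤ t) = P(N ≥ 2) = 1 − P(N ≤ 1) ≈ 0.9467.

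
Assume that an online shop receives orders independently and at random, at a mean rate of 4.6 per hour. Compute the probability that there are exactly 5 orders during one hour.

0.1725

With mean μ = 4.6 per hour,
P(N = 5) = e^(−μ) μ^5/5! = e^(−4.6) · 4.6^5/120 ≈ 0.1725.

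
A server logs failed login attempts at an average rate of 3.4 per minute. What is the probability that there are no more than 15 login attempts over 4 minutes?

Over the interval, μ = 3.4 × 4 = 13.6 (4 minutes).
P(N ≤ 15) = Σ_{j=0}^{15} e^(−μ) μ^j/j! ≈ 0.7083.

0.7083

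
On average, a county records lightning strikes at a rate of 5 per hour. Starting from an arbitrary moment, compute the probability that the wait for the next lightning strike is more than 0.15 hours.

The wait for the next event is exponential with rate λ = 5 per hour.
P(T > 0.15) = e^(−λt) = e^(−5 × 0.15) = e^(−0.75) ≈ 0.4724.

0.4724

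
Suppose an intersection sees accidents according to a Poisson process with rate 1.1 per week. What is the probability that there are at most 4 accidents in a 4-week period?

0.5512

Over the interval, μ = 1.1 × 4 = 4.4 (a 4-week period = 4 weeks).
P(N ≤ 4) = Σ_{j=0}^{4} e^(−μ) μ^j/j! ≈ 0.5512.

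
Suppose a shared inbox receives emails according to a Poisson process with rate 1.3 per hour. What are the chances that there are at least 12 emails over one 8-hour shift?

Over the interval, μ = 1.3 × 8 = 10.4 (an 8-hour shift = 8 hours).
P(N ≥ 12) = 1 − P(N ≤ 11) = 1 − Σ_{j=0}^{11} e^(−μ) μ^j/j! ≈ 0.3495.

0.3495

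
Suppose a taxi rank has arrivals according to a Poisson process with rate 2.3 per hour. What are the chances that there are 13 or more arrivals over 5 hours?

0.3671

Over the interval, μ = 2.3 × 5 = 11.5 (5 hours).
P(N ≥ 13) = 1 − P(N ≤ 12) = 1 − Σ_{j=0}^{12} e^(−μ) μ^j/j! ≈ 0.3671.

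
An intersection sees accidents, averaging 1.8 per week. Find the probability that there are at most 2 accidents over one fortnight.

Over the interval, μ = 1.8 × 2 = 3.6 (a fortnight = 2 weeks).
P(N ≤ 2) = Σ_{j=0}^{2} e^(−μ) μ^j/j! ≈ 0.3027.

0.3027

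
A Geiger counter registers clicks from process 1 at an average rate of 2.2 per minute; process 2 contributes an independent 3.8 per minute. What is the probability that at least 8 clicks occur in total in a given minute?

Independent Poisson processes superpose: combined rate λ = 2.2 + 3.8 = 6 per minute.
So μ = 6.
P(N ≥ 8) = 1 − P(N ≤ 7) ≈ 0.2560.

0.2560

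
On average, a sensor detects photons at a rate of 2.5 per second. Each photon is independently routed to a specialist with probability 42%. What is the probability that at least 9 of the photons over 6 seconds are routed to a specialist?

0.1852

Thinning: the photons that are routed to a specialist themselves form a Poisson process with rate 0.42 × 2.5 = 1.05 per second.
Over the interval, μ = 1.05 × 6 = 6.3 (6 seconds).
P(N ≥ 9) = 1 − P(N ≤ 8) ≈ 0.1852.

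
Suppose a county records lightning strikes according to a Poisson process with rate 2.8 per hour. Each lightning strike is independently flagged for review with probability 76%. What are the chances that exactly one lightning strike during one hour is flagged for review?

0.2534

Thinning: the lightning strikes that are flagged for review themselves form a Poisson process with rate 0.76 × 2.8 = 2.128 per hour.
So μ = 2.128.
P(N = 1) = e^(−2.128) · 2.128^1/1! ≈ 0.2534.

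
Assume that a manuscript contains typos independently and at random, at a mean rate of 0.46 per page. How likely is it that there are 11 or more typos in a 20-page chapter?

Over the interval, μ = 0.46 × 20 = 9.2 (a 20-page chapter = 20 pages).
P(N ≥ 11) = 1 − P(N ≤ 10) = 1 − Σ_{j=0}^{10} e^(−μ) μ^j/j! ≈ 0.3180.

0.3180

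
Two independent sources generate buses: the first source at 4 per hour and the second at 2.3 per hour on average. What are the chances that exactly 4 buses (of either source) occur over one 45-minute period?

Independent Poisson processes superpose: combined rate λ = 4 + 2.3 = 6.3 per hour.
Over the interval, μ = 6.3 × 0.75 = 4.725 (a 45-minute period = 0.75 hours).
P(N = 4) = e^(−4.725) · 4.725^4/4! ≈ 0.1842.

0.1842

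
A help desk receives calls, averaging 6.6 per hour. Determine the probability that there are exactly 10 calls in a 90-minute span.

0.1250

Over the interval, μ = 6.6 × 1.5 = 9.9 (a 90-minute span = 1.5 hours).
P(N = 10) = e^(−μ) μ^10/10! = e^(−9.9) · 9.9^10/3628800 ≈ 0.1250.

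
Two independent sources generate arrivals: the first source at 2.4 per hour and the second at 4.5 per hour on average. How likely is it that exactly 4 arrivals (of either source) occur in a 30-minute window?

Independent Poisson processes superpose: combined rate λ = 2.4 + 4.5 = 6.9 per hour.
Over the interval, μ = 6.9 × 0.5 = 3.45 (a 30-minute window = 0.5 hours).
P(N = 4) = e^(−3.45) · 3.45^4/4! ≈ 0.1874.

0.1874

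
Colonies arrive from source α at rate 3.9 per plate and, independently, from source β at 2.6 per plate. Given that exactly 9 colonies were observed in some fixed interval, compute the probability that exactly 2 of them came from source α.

0.0212

Given the total, each event is independently from source α with probability p = λ_α/(λ_α+λ_β) = 3.9/6.5 = 0.6000.
So K ~ Binomial(9, 3.9/6.5): P(K = 2) = C(9,2) · (3.9/6.5)^2 · (2.6/6.5)^7 ≈ 0.0212.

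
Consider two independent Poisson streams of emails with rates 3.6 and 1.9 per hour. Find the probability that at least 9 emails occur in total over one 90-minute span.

0.4423

Independent Poisson processes superpose: combined rate λ = 3.6 + 1.9 = 5.5 per hour.
Over the interval, μ = 5.5 × 1.5 = 8.25 (a 90-minute span = 1.5 hours).
P(N ≥ 9) = 1 − P(N ≤ 8) ≈ 0.4423.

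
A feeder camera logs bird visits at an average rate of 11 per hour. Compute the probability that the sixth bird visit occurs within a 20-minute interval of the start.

Over the interval, μ = 11 × 1/3 ≈ 3.66667 (a 20-minute interval = 1/3 hours).
The sixth arrival falls in the interval iff at least 6 events occur there: P(S_6 ≤ t) = P(N ≥ 6) = 1 − P(N ≤ 5) ≈ 0.1652.

0.1652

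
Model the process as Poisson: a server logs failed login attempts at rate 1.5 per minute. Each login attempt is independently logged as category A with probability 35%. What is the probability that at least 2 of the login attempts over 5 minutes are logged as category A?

0.7374

Thinning: the login attempts that are logged as category A themselves form a Poisson process with rate 0.35 × 1.5 = 0.525 per minute.
Over the interval, μ = 0.525 × 5 = 2.625 (5 minutes).
P(N ≥ 2) = 1 − P(N ≤ 1) ≈ 0.7374.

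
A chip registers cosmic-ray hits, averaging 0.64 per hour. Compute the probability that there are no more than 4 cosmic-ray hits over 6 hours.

Over the interval, μ = 0.64 × 6 = 3.84 (6 hours).
P(N ≤ 4) = Σ_{j=0}^{4} e^(−μ) μ^j/j! ≈ 0.6601.

0.6601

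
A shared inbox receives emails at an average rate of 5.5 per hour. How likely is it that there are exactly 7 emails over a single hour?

0.1234

With mean μ = 5.5 per hour,
P(N = 7) = e^(−μ) μ^7/7! = e^(−5.5) · 5.5^7/5040 ≈ 0.1234.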